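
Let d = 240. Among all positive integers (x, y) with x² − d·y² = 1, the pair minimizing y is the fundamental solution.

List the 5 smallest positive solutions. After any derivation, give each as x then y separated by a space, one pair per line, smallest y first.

√240 = [15; 2,30, …], period ℓ=2 (even) → k=1
a_0=15:  p_0=15·1+0=15,  q_0=15·0+1=1
a_1=2:  p_1=2·15+1=31,  q_1=2·1+0=2
fundamental: x₁=31, y₁=2  (since 961 − 240·4 = 1)
(31+2√240)^2 = 1921 + 124√240
(31+2√240)^3 = 119071 + 7686√240
(31+2√240)^4 = 7380481 + 476408√240
(31+2√240)^5 = 457470751 + 29529610√240

31 2
1921 124
119071 7686
7380481 476408
457470751 29529610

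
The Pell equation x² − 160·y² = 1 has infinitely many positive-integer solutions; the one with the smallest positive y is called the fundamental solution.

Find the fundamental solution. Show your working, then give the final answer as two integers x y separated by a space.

721 57

√160 → a₀=12, period (1,1,1,5,1,1,1,24); ℓ=8 even so k=7
i=0: a=12 ⇒ p=12, q=1
i=1: a=1 ⇒ p=13, q=1
i=2: a=1 ⇒ p=25, q=2
i=3: a=1 ⇒ p=38, q=3
i=4: a=5 ⇒ p=215, q=17
i=5: a=1 ⇒ p=253, q=20
i=6: a=1 ⇒ p=468, q=37
i=7: a=1 ⇒ p=721, q=57
→ (721, 57).  Check: 721²=519841, 160·57²=519840, difference 1.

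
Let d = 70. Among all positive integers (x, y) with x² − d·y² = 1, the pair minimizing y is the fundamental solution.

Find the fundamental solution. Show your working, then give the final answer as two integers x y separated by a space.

251 30

√70 = [8; 2,1,2,1,2,16, …], period ℓ=6 (even) → k=5
i=0: a=8 ⇒ p=8, q=1
…
i=4: a=1 ⇒ p=92, q=11
i=5: a=2 ⇒ p=251, q=30
(x₁, y₁) = (251, 30);  251² − 70·30² = 1 ✓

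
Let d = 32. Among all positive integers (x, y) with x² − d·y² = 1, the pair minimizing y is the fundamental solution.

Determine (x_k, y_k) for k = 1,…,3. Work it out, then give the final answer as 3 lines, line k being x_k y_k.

17 3
577 102
19601 3465

d=32: √d = [5; 1,1,1,10] (ℓ=4, even), read p_3/q_3
i=0: a=5 ⇒ p=5, q=1
…
i=2: a=1 ⇒ p=11, q=2
i=3: a=1 ⇒ p=17, q=3
(x₁, y₁) = (17, 3);  17² − 32·3² = 1 ✓
(17+3√32)^2 = 577 + 102√32
(17+3√32)^3 = 19601 + 3465√32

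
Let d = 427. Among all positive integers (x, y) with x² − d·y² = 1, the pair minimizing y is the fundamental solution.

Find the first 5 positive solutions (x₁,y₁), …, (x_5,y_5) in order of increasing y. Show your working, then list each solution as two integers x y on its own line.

62 3
7687 372
953126 46125
118179937 5719128
14653359062 709125747

√427 → a₀=20, period (1,1,1,40); ℓ=4 even so k=3
step 0: (20, 1)  from 20·(1,0) + (0,1)
step 1: (21, 1)  from 1·(20,1) + (1,0)
step 2: (41, 2)  from 1·(21,1) + (20,1)
step 3: (62, 3)  from 1·(41,2) + (21,1)
→ (62, 3).  Check: 62²=3844, 427·3²=3843, difference 1.
k=2:  x_2 = 62·62+427·3·3 = 7687,  y_2 = 62·3+3·62 = 372
k=3:  x_3 = 62·7687+427·3·372 = 953126,  y_3 = 62·372+3·7687 = 46125
k=4:  x_4 = 62·953126+427·3·46125 = 118179937,  y_4 = 62·46125+3·953126 = 5719128
k=5:  x_5 = 62·118179937+427·3·5719128 = 14653359062,  y_5 = 62·5719128+3·118179937 = 709125747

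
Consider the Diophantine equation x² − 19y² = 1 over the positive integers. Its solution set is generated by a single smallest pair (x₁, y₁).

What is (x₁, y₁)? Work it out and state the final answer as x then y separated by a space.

170 39

√19 → a₀=4, period (2,1,3,1,2,8); ℓ=6 even so k=5
i=0: a=4 ⇒ p=4, q=1
…
i=2: a=1 ⇒ p=13, q=3
i=3: a=3 ⇒ p=48, q=11
i=4: a=1 ⇒ p=61, q=14
i=5: a=2 ⇒ p=170, q=39
→ (170, 39).  Check: 170²=28900, 19·39²=28899, difference 1.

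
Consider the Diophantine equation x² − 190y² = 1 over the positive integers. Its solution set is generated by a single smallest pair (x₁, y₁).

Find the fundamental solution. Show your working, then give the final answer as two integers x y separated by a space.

52021 3774

√190 = [13; 1,3,1,1,1,…,3,1,26, …], period ℓ=14 (even) → k=13
i=0: a=13 ⇒ p=13, q=1
i=1: a=1 ⇒ p=14, q=1
i=2: a=3 ⇒ p=55, q=4
i=3: a=1 ⇒ p=69, q=5
i=4: a=1 ⇒ p=124, q=9
i=5: a=1 ⇒ p=193, q=14
…
i=7: a=2 ⇒ p=1213, q=88
i=8: a=2 ⇒ p=2936, q=213
i=9: a=1 ⇒ p=4149, q=301
…
i=11: a=1 ⇒ p=11234, q=815
i=12: a=3 ⇒ p=40787, q=2959
i=13: a=1 ⇒ p=52021, q=3774
fundamental: x₁=52021, y₁=3774  (since 2706184441 − 190·14243076 = 1)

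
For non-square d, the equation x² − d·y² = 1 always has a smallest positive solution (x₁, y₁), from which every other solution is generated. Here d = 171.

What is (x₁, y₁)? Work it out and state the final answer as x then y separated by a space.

170 13

√171 → a₀=13, period (13,26); ℓ=2 even so k=1
step 0: (13, 1)  from 13·(1,0) + (0,1)
step 1: (170, 13)  from 13·(13,1) + (1,0)
(x₁, y₁) = (170, 13);  170² − 171·13² = 1 ✓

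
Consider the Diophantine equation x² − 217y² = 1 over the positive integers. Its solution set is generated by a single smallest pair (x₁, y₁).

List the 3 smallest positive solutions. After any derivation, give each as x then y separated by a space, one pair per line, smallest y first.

3844063 260952
29553640695937 2006231855952
227212113429087499999 15424163293772565000

d=217: √d = [14; 1,2,1,2,1,…,2,1,28] (ℓ=16, even), read p_15/q_15
i=0: a=14 ⇒ p=14, q=1
i=1: a=1 ⇒ p=15, q=1
i=2: a=2 ⇒ p=44, q=3
…
i=4: a=2 ⇒ p=162, q=11
i=5: a=1 ⇒ p=221, q=15
i=6: a=1 ⇒ p=383, q=26
i=7: a=9 ⇒ p=3668, q=249
i=8: a=4 ⇒ p=15055, q=1022
i=9: a=9 ⇒ p=139163, q=9447
…
i=14: a=2 ⇒ p=2809702, q=190735
i=15: a=1 ⇒ p=3844063, q=260952
→ (3844063, 260952).  Check: 3844063²=14776820347969, 217·260952²=14776820347968, difference 1.
n=2: (3844063,260952)∘(3844063,260952) = (3844063·3844063+217·260952·260952, 3844063·260952+260952·3844063) = (29553640695937,2006231855952)
n=3: (29553640695937,2006231855952)∘(3844063,260952) = (3844063·29553640695937+217·260952·2006231855952, 3844063·2006231855952+260952·29553640695937) = (227212113429087499999,15424163293772565000)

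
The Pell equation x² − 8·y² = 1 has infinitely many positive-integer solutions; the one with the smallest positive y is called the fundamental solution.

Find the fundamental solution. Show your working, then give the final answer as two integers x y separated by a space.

d=8: √d = [2; 1,4] (ℓ=2, even), read p_1/q_1
a_0=2:  p_0=2·1+0=2,  q_0=2·0+1=1
a_1=1:  p_1=1·2+1=3,  q_1=1·1+0=1
→ (3, 1).  Check: 3²=9, 8·1²=8, difference 1.

3 1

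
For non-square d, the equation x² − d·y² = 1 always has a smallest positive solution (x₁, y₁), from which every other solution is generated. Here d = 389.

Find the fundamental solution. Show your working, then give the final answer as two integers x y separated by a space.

3287049 166660

√389 → a₀=19, period (1,2,1,1,1,1,2,1,38); ℓ=9 odd so k=17
a_0=19:  p_0=19·1+0=19,  q_0=19·0+1=1
a_1=1:  p_1=1·19+1=20,  q_1=1·1+0=1
…
a_4=1:  p_4=1·79+59=138,  q_4=1·4+3=7
…
a_8=1:  p_8=1·927+355=1282,  q_8=1·47+18=65
…
a_10=1:  p_10=1·49643+1282=50925,  q_10=1·2517+65=2582
a_11=2:  p_11=2·50925+49643=151493,  q_11=2·2582+2517=7681
…
a_13=1:  p_13=1·202418+151493=353911,  q_13=1·10263+7681=17944
…
a_15=1:  p_15=1·556329+353911=910240,  q_15=1·28207+17944=46151
a_16=2:  p_16=2·910240+556329=2376809,  q_16=2·46151+28207=120509
a_17=1:  p_17=1·2376809+910240=3287049,  q_17=1·120509+46151=166660
→ (3287049, 166660).  Check: 3287049²=10804691128401, 389·166660²=10804691128400, difference 1.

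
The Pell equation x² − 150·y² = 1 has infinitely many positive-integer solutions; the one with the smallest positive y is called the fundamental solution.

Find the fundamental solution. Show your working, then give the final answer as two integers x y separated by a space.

49 4

[12; 4,24] for √150; ℓ=2 ⇒ convergent index 1
step 0: (12, 1)  from 12·(1,0) + (0,1)
step 1: (49, 4)  from 4·(12,1) + (1,0)
(x₁, y₁) = (49, 4);  49² − 150·4² = 1 ✓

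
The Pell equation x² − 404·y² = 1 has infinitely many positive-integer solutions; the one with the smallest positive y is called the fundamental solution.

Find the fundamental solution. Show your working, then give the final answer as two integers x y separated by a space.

√404 = [20; 10,40, …], period ℓ=2 (even) → k=1
a_0=20:  p_0=20·1+0=20,  q_0=20·0+1=1
a_1=10:  p_1=10·20+1=201,  q_1=10·1+0=10
(x₁, y₁) = (201, 10);  201² − 404·10² = 1 ✓

201 10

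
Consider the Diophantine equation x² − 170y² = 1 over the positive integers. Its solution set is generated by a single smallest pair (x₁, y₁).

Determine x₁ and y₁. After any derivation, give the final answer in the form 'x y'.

√170 = [13; 26, …], period ℓ=1 (odd) → k=1
i=0: a=13 ⇒ p=13, q=1
i=1: a=26 ⇒ p=339, q=26
→ (339, 26).  Check: 339²=114921, 170·26²=114920, difference 1.

339 26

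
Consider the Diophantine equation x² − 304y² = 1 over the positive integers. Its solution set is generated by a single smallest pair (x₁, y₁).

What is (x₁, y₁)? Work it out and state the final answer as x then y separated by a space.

57799 3315

√304 = [17; 2,3,2,1,1,1,1,1,2,3,2,34, …], period ℓ=12 (even) → k=11
a_0=17:  p_0=17·1+0=17,  q_0=17·0+1=1
a_1=2:  p_1=2·17+1=35,  q_1=2·1+0=2
…
a_4=1:  p_4=1·279+122=401,  q_4=1·16+7=23
…
a_6=1:  p_6=1·680+401=1081,  q_6=1·39+23=62
…
a_8=1:  p_8=1·1761+1081=2842,  q_8=1·101+62=163
a_9=2:  p_9=2·2842+1761=7445,  q_9=2·163+101=427
a_10=3:  p_10=3·7445+2842=25177,  q_10=3·427+163=1444
a_11=2:  p_11=2·25177+7445=57799,  q_11=2·1444+427=3315
fundamental: x₁=57799, y₁=3315  (since 3340724401 − 304·10989225 = 1)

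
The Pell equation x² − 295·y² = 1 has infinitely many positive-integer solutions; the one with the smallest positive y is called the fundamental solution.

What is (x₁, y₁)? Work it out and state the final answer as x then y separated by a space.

√295 → a₀=17, period (5,1,2,3,2,6,2,3,2,1,5,34); ℓ=12 even so k=11
k=0  a_k=17  p_k/q_k = 17/1
k=1  a_k=5  p_k/q_k = 86/5
k=2  a_k=1  p_k/q_k = 103/6
k=3  a_k=2  p_k/q_k = 292/17
k=4  a_k=3  p_k/q_k = 979/57
…
k=7  a_k=2  p_k/q_k = 31208/1817
k=8  a_k=3  p_k/q_k = 108103/6294
k=9  a_k=2  p_k/q_k = 247414/14405
k=10  a_k=1  p_k/q_k = 355517/20699
k=11  a_k=5  p_k/q_k = 2024999/117900
(x₁, y₁) = (2024999, 117900);  2024999² − 295·117900² = 1 ✓

2024999 117900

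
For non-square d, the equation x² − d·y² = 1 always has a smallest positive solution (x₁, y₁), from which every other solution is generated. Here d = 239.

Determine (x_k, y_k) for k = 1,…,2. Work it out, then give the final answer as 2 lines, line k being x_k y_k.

6195120 400729
76759023628799 4965128484960

[15; 2,5,1,2,4,15,4,2,1,5,2,30] for √239; ℓ=12 ⇒ convergent index 11
k=0  a_k=15  p_k/q_k = 15/1
k=1  a_k=2  p_k/q_k = 31/2
…
k=7  a_k=4  p_k/q_k = 154117/9969
…
k=10  a_k=5  p_k/q_k = 2847431/184185
k=11  a_k=2  p_k/q_k = 6195120/400729
→ (6195120, 400729).  Check: 6195120²=38379511814400, 239·400729²=38379511814399, difference 1.
(x_2, y_2) = (6195120·6195120 + 239·400729·400729, 6195120·400729 + 400729·6195120) = (76759023628799, 4965128484960)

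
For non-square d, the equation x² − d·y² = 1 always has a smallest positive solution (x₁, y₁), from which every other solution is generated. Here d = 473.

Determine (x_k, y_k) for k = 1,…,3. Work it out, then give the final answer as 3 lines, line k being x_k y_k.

87 4
15137 696
2633751 121100

√473 → a₀=21, period (1,2,1,42); ℓ=4 even so k=3
a_0=21:  p_0=21·1+0=21,  q_0=21·0+1=1
…
a_2=2:  p_2=2·22+21=65,  q_2=2·1+1=3
a_3=1:  p_3=1·65+22=87,  q_3=1·3+1=4
(x₁, y₁) = (87, 4);  87² − 473·4² = 1 ✓
(87+4√473)^2 = 15137 + 696√473
(87+4√473)^3 = 2633751 + 121100√473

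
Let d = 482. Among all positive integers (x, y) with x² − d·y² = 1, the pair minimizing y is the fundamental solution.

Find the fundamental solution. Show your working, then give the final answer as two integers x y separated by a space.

√482 → a₀=21, period (1,20,1,42); ℓ=4 even so k=3
i=0: a=21 ⇒ p=21, q=1
i=1: a=1 ⇒ p=22, q=1
i=2: a=20 ⇒ p=461, q=21
i=3: a=1 ⇒ p=483, q=22
(x₁, y₁) = (483, 22);  483² − 482·22² = 1 ✓

483 22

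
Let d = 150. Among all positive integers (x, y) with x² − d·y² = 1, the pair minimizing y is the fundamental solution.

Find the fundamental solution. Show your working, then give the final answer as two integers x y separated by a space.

d=150: √d = [12; 4,24] (ℓ=2, even), read p_1/q_1
i=0: a=12 ⇒ p=12, q=1
i=1: a=4 ⇒ p=49, q=4
→ (49, 4).  Check: 49²=2401, 150·4²=2400, difference 1.

49 4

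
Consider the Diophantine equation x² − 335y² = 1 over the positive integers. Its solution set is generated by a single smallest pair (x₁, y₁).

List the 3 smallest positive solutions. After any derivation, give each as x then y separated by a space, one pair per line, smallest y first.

√335 = [18; 3,3,3,36, …], period ℓ=4 (even) → k=3
k=0  a_k=18  p_k/q_k = 18/1
…
k=2  a_k=3  p_k/q_k = 183/10
k=3  a_k=3  p_k/q_k = 604/33
(x₁, y₁) = (604, 33);  604² − 335·33² = 1 ✓
(604+33√335)^2 = 729631 + 39864√335
(604+33√335)^3 = 881393644 + 48155679√335

604 33
729631 39864
881393644 48155679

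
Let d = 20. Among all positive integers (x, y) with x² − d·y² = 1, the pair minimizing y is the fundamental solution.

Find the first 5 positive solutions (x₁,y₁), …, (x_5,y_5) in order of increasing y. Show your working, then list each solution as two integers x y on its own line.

9 2
161 36
2889 646
51841 11592
930249 208010

√20 → a₀=4, period (2,8); ℓ=2 even so k=1
k=0  a_k=4  p_k/q_k = 4/1
k=1  a_k=2  p_k/q_k = 9/2
(x₁, y₁) = (9, 2);  9² − 20·2² = 1 ✓
n=2: (9,2)∘(9,2) = (9·9+20·2·2, 9·2+2·9) = (161,36)
n=3: (161,36)∘(9,2) = (9·161+20·2·36, 9·36+2·161) = (2889,646)
n=4: (2889,646)∘(9,2) = (9·2889+20·2·646, 9·646+2·2889) = (51841,11592)
n=5: (51841,11592)∘(9,2) = (9·51841+20·2·11592, 9·11592+2·51841) = (930249,208010)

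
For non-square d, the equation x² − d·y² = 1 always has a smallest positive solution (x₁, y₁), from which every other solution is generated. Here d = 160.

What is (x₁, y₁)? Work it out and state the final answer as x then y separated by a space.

√160 → a₀=12, period (1,1,1,5,1,1,1,24); ℓ=8 even so k=7
i=0: a=12 ⇒ p=12, q=1
…
i=6: a=1 ⇒ p=468, q=37
i=7: a=1 ⇒ p=721, q=57
(x₁, y₁) = (721, 57);  721² − 160·57² = 1 ✓

721 57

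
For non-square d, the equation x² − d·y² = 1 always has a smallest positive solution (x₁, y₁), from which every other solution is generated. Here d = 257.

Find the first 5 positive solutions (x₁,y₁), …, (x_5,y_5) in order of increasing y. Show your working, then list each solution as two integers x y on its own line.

513 32
526337 32832
540021249 33685600
554061275137 34561392768
568466328269313 35459955294368

[16; 32] for √257; ℓ=1 ⇒ convergent index 1
i=0: a=16 ⇒ p=16, q=1
i=1: a=32 ⇒ p=513, q=32
fundamental: x₁=513, y₁=32  (since 263169 − 257·1024 = 1)
n=2: (513,32)∘(513,32) = (513·513+257·32·32, 513·32+32·513) = (526337,32832)
n=3: (526337,32832)∘(513,32) = (513·526337+257·32·32832, 513·32832+32·526337) = (540021249,33685600)
n=4: (540021249,33685600)∘(513,32) = (513·540021249+257·32·33685600, 513·33685600+32·540021249) = (554061275137,34561392768)
n=5: (554061275137,34561392768)∘(513,32) = (513·554061275137+257·32·34561392768, 513·34561392768+32·554061275137) = (568466328269313,35459955294368)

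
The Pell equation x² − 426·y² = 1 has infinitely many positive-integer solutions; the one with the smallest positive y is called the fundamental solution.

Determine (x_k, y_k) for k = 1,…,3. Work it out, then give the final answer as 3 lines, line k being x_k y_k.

d=426: √d = [20; 1,1,1,3,2,6,2,3,1,1,1,40] (ℓ=12, even), read p_11/q_11
i=0: a=20 ⇒ p=20, q=1
i=1: a=1 ⇒ p=21, q=1
i=2: a=1 ⇒ p=41, q=2
i=3: a=1 ⇒ p=62, q=3
i=4: a=3 ⇒ p=227, q=11
i=5: a=2 ⇒ p=516, q=25
…
i=8: a=3 ⇒ p=24809, q=1202
…
i=10: a=1 ⇒ p=56780, q=2751
i=11: a=1 ⇒ p=88751, q=4300
fundamental: x₁=88751, y₁=4300  (since 7876740001 − 426·18490000 = 1)
(88751+4300√426)^2 = 15753480001 + 763258600√426
(88751+4300√426)^3 = 2796274207048751 + 135479928012900√426

88751 4300
15753480001 763258600
2796274207048751 135479928012900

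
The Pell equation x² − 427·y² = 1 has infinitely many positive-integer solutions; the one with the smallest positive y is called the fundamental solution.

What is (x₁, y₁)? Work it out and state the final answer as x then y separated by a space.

62 3

√427 → a₀=20, period (1,1,1,40); ℓ=4 even so k=3
i=0: a=20 ⇒ p=20, q=1
…
i=2: a=1 ⇒ p=41, q=2
i=3: a=1 ⇒ p=62, q=3
→ (62, 3).  Check: 62²=3844, 427·3²=3843, difference 1.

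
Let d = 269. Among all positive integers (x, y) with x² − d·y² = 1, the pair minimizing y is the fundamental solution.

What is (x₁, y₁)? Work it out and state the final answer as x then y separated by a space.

√269 = [16; 2,2,32, …], period ℓ=3 (odd) → k=5
i=0: a=16 ⇒ p=16, q=1
i=1: a=2 ⇒ p=33, q=2
i=2: a=2 ⇒ p=82, q=5
…
i=4: a=2 ⇒ p=5396, q=329
i=5: a=2 ⇒ p=13449, q=820
(x₁, y₁) = (13449, 820);  13449² − 269·820² = 1 ✓

13449 820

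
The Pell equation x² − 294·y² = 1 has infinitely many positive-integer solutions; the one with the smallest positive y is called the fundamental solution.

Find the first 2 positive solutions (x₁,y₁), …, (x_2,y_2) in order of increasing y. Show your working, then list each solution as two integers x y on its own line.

4801 280
46099201 2688560

d=294: √d = [17; 6,1,4,1,6,34] (ℓ=6, even), read p_5/q_5
a_0=17:  p_0=17·1+0=17,  q_0=17·0+1=1
a_1=6:  p_1=6·17+1=103,  q_1=6·1+0=6
a_2=1:  p_2=1·103+17=120,  q_2=1·6+1=7
…
a_4=1:  p_4=1·583+120=703,  q_4=1·34+7=41
a_5=6:  p_5=6·703+583=4801,  q_5=6·41+34=280
→ (4801, 280).  Check: 4801²=23049601, 294·280²=23049600, difference 1.
n=2: (4801,280)∘(4801,280) = (4801·4801+294·280·280, 4801·280+280·4801) = (46099201,2688560)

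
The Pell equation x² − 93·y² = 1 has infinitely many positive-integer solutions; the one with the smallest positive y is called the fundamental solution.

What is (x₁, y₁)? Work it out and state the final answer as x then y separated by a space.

√93 → a₀=9, period (1,1,1,4,6,4,1,1,1,18); ℓ=10 even so k=9
i=0: a=9 ⇒ p=9, q=1
i=1: a=1 ⇒ p=10, q=1
i=2: a=1 ⇒ p=19, q=2
i=3: a=1 ⇒ p=29, q=3
i=4: a=4 ⇒ p=135, q=14
i=5: a=6 ⇒ p=839, q=87
i=6: a=4 ⇒ p=3491, q=362
i=7: a=1 ⇒ p=4330, q=449
i=8: a=1 ⇒ p=7821, q=811
i=9: a=1 ⇒ p=12151, q=1260
fundamental: x₁=12151, y₁=1260  (since 147646801 − 93·1587600 = 1)

12151 1260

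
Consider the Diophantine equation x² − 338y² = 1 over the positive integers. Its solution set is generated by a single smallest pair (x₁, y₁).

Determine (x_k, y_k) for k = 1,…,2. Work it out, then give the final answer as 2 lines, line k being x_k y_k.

114243 6214
26102926097 1419812004

d=338: √d = [18; 2,1,1,2,36] (ℓ=5, odd), read p_9/q_9
i=0: a=18 ⇒ p=18, q=1
i=1: a=2 ⇒ p=37, q=2
…
i=3: a=1 ⇒ p=92, q=5
i=4: a=2 ⇒ p=239, q=13
…
i=7: a=1 ⇒ p=26327, q=1432
i=8: a=1 ⇒ p=43958, q=2391
i=9: a=2 ⇒ p=114243, q=6214
fundamental: x₁=114243, y₁=6214  (since 13051463049 − 338·38613796 = 1)
n=2: (114243,6214)∘(114243,6214) = (114243·114243+338·6214·6214, 114243·6214+6214·114243) = (26102926097,1419812004)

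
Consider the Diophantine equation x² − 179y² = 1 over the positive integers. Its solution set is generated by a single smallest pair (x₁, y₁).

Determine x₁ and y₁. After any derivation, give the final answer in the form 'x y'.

4190210 313191

d=179: √d = [13; 2,1,1,1,3,…,1,2,26] (ℓ=14, even), read p_13/q_13
step 0: (13, 1)  from 13·(1,0) + (0,1)
…
step 7: (26999, 2018)  from 13·(2047,153) + (388,29)
…
step 12: (1588459, 118727)  from 1·(1013292,75737) + (575167,42990)
step 13: (4190210, 313191)  from 2·(1588459,118727) + (1013292,75737)
(x₁, y₁) = (4190210, 313191);  4190210² − 179·313191² = 1 ✓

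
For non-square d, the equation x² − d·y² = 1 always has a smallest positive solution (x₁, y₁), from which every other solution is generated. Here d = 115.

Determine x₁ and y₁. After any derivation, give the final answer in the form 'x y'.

1126 105

√115 = [10; 1,2,1,1,1,1,1,2,1,20, …], period ℓ=10 (even) → k=9
step 0: (10, 1)  from 10·(1,0) + (0,1)
step 1: (11, 1)  from 1·(10,1) + (1,0)
step 2: (32, 3)  from 2·(11,1) + (10,1)
…
step 6: (193, 18)  from 1·(118,11) + (75,7)
…
step 8: (815, 76)  from 2·(311,29) + (193,18)
step 9: (1126, 105)  from 1·(815,76) + (311,29)
(x₁, y₁) = (1126, 105);  1126² − 115·105² = 1 ✓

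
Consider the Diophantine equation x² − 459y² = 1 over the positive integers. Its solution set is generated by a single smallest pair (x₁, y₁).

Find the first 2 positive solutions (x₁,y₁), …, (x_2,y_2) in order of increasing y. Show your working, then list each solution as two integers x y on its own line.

√459 = [21; 2,2,1,4,21,4,1,2,2,42, …], period ℓ=10 (even) → k=9
a_0=21:  p_0=21·1+0=21,  q_0=21·0+1=1
…
a_2=2:  p_2=2·43+21=107,  q_2=2·2+1=5
…
a_4=4:  p_4=4·150+107=707,  q_4=4·7+5=33
a_5=21:  p_5=21·707+150=14997,  q_5=21·33+7=700
…
a_7=1:  p_7=1·60695+14997=75692,  q_7=1·2833+700=3533
a_8=2:  p_8=2·75692+60695=212079,  q_8=2·3533+2833=9899
a_9=2:  p_9=2·212079+75692=499850,  q_9=2·9899+3533=23331
→ (499850, 23331).  Check: 499850²=249850022500, 459·23331²=249850022499, difference 1.
k=2:  x_2 = 499850·499850+459·23331·23331 = 499700044999,  y_2 = 499850·23331+23331·499850 = 23324000700

499850 23331
499700044999 23324000700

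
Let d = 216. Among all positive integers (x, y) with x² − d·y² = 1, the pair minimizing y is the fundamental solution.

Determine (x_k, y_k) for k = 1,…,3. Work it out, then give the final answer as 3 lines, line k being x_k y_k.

485 33
470449 32010
456335045 31049667

√216 = [14; 1,2,3,2,1,28, …], period ℓ=6 (even) → k=5
i=0: a=14 ⇒ p=14, q=1
…
i=2: a=2 ⇒ p=44, q=3
i=3: a=3 ⇒ p=147, q=10
i=4: a=2 ⇒ p=338, q=23
i=5: a=1 ⇒ p=485, q=33
fundamental: x₁=485, y₁=33  (since 235225 − 216·1089 = 1)
(x_2, y_2) = (485·485 + 216·33·33, 485·33 + 33·485) = (470449, 32010)
(x_3, y_3) = (485·470449 + 216·33·32010, 485·32010 + 33·470449) = (456335045, 31049667)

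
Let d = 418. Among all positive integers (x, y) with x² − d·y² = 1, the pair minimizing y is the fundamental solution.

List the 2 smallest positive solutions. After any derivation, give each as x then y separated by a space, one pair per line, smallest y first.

[20; 2,4,20,4,2,40] for √418; ℓ=6 ⇒ convergent index 5
i=0: a=20 ⇒ p=20, q=1
i=1: a=2 ⇒ p=41, q=2
i=2: a=4 ⇒ p=184, q=9
i=3: a=20 ⇒ p=3721, q=182
i=4: a=4 ⇒ p=15068, q=737
i=5: a=2 ⇒ p=33857, q=1656
fundamental: x₁=33857, y₁=1656  (since 1146296449 − 418·2742336 = 1)
(x_2, y_2) = (33857·33857 + 418·1656·1656, 33857·1656 + 1656·33857) = (2292592897, 112134384)

33857 1656
2292592897 112134384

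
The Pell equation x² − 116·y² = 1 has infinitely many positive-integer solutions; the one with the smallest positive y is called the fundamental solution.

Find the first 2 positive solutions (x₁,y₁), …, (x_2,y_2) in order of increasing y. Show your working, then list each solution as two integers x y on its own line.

√116 → a₀=10, period (1,3,2,1,4,1,2,3,1,20); ℓ=10 even so k=9
k=0  a_k=10  p_k/q_k = 10/1
k=1  a_k=1  p_k/q_k = 11/1
k=2  a_k=3  p_k/q_k = 43/4
k=3  a_k=2  p_k/q_k = 97/9
…
k=5  a_k=4  p_k/q_k = 657/61
k=6  a_k=1  p_k/q_k = 797/74
k=7  a_k=2  p_k/q_k = 2251/209
k=8  a_k=3  p_k/q_k = 7550/701
k=9  a_k=1  p_k/q_k = 9801/910
→ (9801, 910).  Check: 9801²=96059601, 116·910²=96059600, difference 1.
(x_2, y_2) = (9801·9801 + 116·910·910, 9801·910 + 910·9801) = (192119201, 17837820)

9801 910
192119201 17837820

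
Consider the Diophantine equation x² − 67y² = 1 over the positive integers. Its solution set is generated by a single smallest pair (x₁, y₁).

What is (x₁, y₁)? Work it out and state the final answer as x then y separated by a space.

√67 = [8; 5,2,1,1,7,1,1,2,5,16, …], period ℓ=10 (even) → k=9
k=0  a_k=8  p_k/q_k = 8/1
…
k=3  a_k=1  p_k/q_k = 131/16
k=4  a_k=1  p_k/q_k = 221/27
…
k=8  a_k=2  p_k/q_k = 9053/1106
k=9  a_k=5  p_k/q_k = 48842/5967
→ (48842, 5967).  Check: 48842²=2385540964, 67·5967²=2385540963, difference 1.

48842 5967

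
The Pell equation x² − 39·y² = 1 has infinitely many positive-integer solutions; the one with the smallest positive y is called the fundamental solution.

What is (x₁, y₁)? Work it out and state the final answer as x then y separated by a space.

√39 → a₀=6, period (4,12); ℓ=2 even so k=1
a_0=6:  p_0=6·1+0=6,  q_0=6·0+1=1
a_1=4:  p_1=4·6+1=25,  q_1=4·1+0=4
→ (25, 4).  Check: 25²=625, 39·4²=624, difference 1.

25 4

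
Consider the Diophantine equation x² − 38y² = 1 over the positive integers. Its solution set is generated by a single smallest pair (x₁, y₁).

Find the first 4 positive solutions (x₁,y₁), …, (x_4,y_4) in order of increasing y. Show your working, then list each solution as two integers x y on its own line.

37 6
2737 444
202501 32850
14982337 2430456

√38 → a₀=6, period (6,12); ℓ=2 even so k=1
k=0  a_k=6  p_k/q_k = 6/1
k=1  a_k=6  p_k/q_k = 37/6
fundamental: x₁=37, y₁=6  (since 1369 − 38·36 = 1)
k=2:  x_2 = 37·37+38·6·6 = 2737,  y_2 = 37·6+6·37 = 444
k=3:  x_3 = 37·2737+38·6·444 = 202501,  y_3 = 37·444+6·2737 = 32850
k=4:  x_4 = 37·202501+38·6·32850 = 14982337,  y_4 = 37·32850+6·202501 = 2430456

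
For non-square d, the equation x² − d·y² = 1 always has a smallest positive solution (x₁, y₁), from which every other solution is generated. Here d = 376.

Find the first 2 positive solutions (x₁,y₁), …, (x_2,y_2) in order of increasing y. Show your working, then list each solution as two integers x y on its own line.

d=376: √d = [19; 2,1,1,3,1,…,1,2,38] (ℓ=16, even), read p_15/q_15
i=0: a=19 ⇒ p=19, q=1
…
i=2: a=1 ⇒ p=58, q=3
…
i=5: a=1 ⇒ p=446, q=23
i=6: a=2 ⇒ p=1241, q=64
…
i=10: a=2 ⇒ p=70621, q=3642
i=11: a=1 ⇒ p=99455, q=5129
i=12: a=3 ⇒ p=368986, q=19029
i=13: a=1 ⇒ p=468441, q=24158
i=14: a=1 ⇒ p=837427, q=43187
i=15: a=2 ⇒ p=2143295, q=110532
→ (2143295, 110532).  Check: 2143295²=4593713457025, 376·110532²=4593713457024, difference 1.
(x_2, y_2) = (2143295·2143295 + 376·110532·110532, 2143295·110532 + 110532·2143295) = (9187426914049, 473805365880)

2143295 110532
9187426914049 473805365880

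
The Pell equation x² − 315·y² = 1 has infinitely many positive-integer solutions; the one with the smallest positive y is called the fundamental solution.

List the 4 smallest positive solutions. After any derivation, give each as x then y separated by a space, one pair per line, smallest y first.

√315 → a₀=17, period (1,2,1,34); ℓ=4 even so k=3
i=0: a=17 ⇒ p=17, q=1
i=1: a=1 ⇒ p=18, q=1
i=2: a=2 ⇒ p=53, q=3
i=3: a=1 ⇒ p=71, q=4
fundamental: x₁=71, y₁=4  (since 5041 − 315·16 = 1)
(71+4√315)^2 = 10081 + 568√315
(71+4√315)^3 = 1431431 + 80652√315
(71+4√315)^4 = 203253121 + 11452016√315

71 4
10081 568
1431431 80652
203253121 11452016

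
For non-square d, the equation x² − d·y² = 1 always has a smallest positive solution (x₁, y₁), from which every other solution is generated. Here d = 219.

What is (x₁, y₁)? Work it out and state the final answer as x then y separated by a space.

74 5

√219 = [14; 1,3,1,28, …], period ℓ=4 (even) → k=3
i=0: a=14 ⇒ p=14, q=1
i=1: a=1 ⇒ p=15, q=1
i=2: a=3 ⇒ p=59, q=4
i=3: a=1 ⇒ p=74, q=5
→ (74, 5).  Check: 74²=5476, 219·5²=5475, difference 1.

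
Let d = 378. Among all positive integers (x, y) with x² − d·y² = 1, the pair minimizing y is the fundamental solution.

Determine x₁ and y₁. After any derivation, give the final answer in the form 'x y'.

8749 450

√378 → a₀=19, period (2,3,1,4,1,3,2,38); ℓ=8 even so k=7
a_0=19:  p_0=19·1+0=19,  q_0=19·0+1=1
…
a_2=3:  p_2=3·39+19=136,  q_2=3·2+1=7
…
a_4=4:  p_4=4·175+136=836,  q_4=4·9+7=43
a_5=1:  p_5=1·836+175=1011,  q_5=1·43+9=52
a_6=3:  p_6=3·1011+836=3869,  q_6=3·52+43=199
a_7=2:  p_7=2·3869+1011=8749,  q_7=2·199+52=450
fundamental: x₁=8749, y₁=450  (since 76545001 − 378·202500 = 1)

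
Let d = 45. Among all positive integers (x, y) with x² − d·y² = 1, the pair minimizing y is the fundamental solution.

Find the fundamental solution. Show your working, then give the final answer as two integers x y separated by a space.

161 24

d=45: √d = [6; 1,2,2,2,1,12] (ℓ=6, even), read p_5/q_5
step 0: (6, 1)  from 6·(1,0) + (0,1)
step 1: (7, 1)  from 1·(6,1) + (1,0)
step 2: (20, 3)  from 2·(7,1) + (6,1)
step 3: (47, 7)  from 2·(20,3) + (7,1)
step 4: (114, 17)  from 2·(47,7) + (20,3)
step 5: (161, 24)  from 1·(114,17) + (47,7)
fundamental: x₁=161, y₁=24  (since 25921 − 45·576 = 1)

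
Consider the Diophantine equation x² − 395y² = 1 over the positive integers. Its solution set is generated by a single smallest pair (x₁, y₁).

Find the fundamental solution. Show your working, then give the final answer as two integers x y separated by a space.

159 8

d=395: √d = [19; 1,6,1,38] (ℓ=4, even), read p_3/q_3
k=0  a_k=19  p_k/q_k = 19/1
k=1  a_k=1  p_k/q_k = 20/1
k=2  a_k=6  p_k/q_k = 139/7
k=3  a_k=1  p_k/q_k = 159/8
fundamental: x₁=159, y₁=8  (since 25281 − 395·64 = 1)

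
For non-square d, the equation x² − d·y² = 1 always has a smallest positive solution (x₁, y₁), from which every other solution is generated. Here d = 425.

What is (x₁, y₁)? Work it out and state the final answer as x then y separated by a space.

√425 → a₀=20, period (1,1,1,1,1,1,40); ℓ=7 odd so k=13
step 0: (20, 1)  from 20·(1,0) + (0,1)
…
step 2: (41, 2)  from 1·(21,1) + (20,1)
…
step 4: (103, 5)  from 1·(62,3) + (41,2)
…
step 6: (268, 13)  from 1·(165,8) + (103,5)
step 7: (10885, 528)  from 40·(268,13) + (165,8)
…
step 9: (22038, 1069)  from 1·(11153,541) + (10885,528)
step 10: (33191, 1610)  from 1·(22038,1069) + (11153,541)
step 11: (55229, 2679)  from 1·(33191,1610) + (22038,1069)
step 12: (88420, 4289)  from 1·(55229,2679) + (33191,1610)
step 13: (143649, 6968)  from 1·(88420,4289) + (55229,2679)
fundamental: x₁=143649, y₁=6968  (since 20635035201 − 425·48553024 = 1)

143649 6968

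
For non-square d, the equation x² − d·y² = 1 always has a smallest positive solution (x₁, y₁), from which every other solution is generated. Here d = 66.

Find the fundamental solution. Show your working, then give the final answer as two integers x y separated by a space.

65 8

√66 → a₀=8, period (8,16); ℓ=2 even so k=1
i=0: a=8 ⇒ p=8, q=1
i=1: a=8 ⇒ p=65, q=8
(x₁, y₁) = (65, 8);  65² − 66·8² = 1 ✓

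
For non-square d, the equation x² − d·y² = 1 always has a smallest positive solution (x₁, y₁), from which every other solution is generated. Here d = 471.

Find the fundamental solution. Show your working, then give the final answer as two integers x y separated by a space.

√471 = [21; 1,2,2,1,3,…,2,1,42, …], period ℓ=14 (even) → k=13
i=0: a=21 ⇒ p=21, q=1
i=1: a=1 ⇒ p=22, q=1
i=2: a=2 ⇒ p=65, q=3
i=3: a=2 ⇒ p=152, q=7
i=4: a=1 ⇒ p=217, q=10
…
i=7: a=14 ⇒ p=48809, q=2249
i=8: a=4 ⇒ p=198665, q=9154
…
i=10: a=1 ⇒ p=843469, q=38865
…
i=12: a=2 ⇒ p=5506953, q=253747
i=13: a=1 ⇒ p=7838695, q=361188
(x₁, y₁) = (7838695, 361188);  7838695² − 471·361188² = 1 ✓

7838695 361188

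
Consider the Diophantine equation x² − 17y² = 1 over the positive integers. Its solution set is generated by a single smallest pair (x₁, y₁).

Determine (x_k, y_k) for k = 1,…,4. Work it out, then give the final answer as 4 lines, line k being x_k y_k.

√17 → a₀=4, period (8); ℓ=1 odd so k=1
step 0: (4, 1)  from 4·(1,0) + (0,1)
step 1: (33, 8)  from 8·(4,1) + (1,0)
fundamental: x₁=33, y₁=8  (since 1089 − 17·64 = 1)
(x_2, y_2) = (33·33 + 17·8·8, 33·8 + 8·33) = (2177, 528)
(x_3, y_3) = (33·2177 + 17·8·528, 33·528 + 8·2177) = (143649, 34840)
(x_4, y_4) = (33·143649 + 17·8·34840, 33·34840 + 8·143649) = (9478657, 2298912)

33 8
2177 528
143649 34840
9478657 2298912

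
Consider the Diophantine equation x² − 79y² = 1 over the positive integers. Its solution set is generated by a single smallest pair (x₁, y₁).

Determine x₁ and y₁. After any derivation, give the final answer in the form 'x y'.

√79 → a₀=8, period (1,7,1,16); ℓ=4 even so k=3
i=0: a=8 ⇒ p=8, q=1
…
i=2: a=7 ⇒ p=71, q=8
i=3: a=1 ⇒ p=80, q=9
fundamental: x₁=80, y₁=9  (since 6400 − 79·81 = 1)

80 9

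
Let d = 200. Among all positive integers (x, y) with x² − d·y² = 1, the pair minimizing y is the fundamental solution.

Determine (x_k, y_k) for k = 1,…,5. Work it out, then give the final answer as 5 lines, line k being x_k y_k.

99 7
19601 1386
3880899 274421
768398401 54333972
152139002499 10757852035

d=200: √d = [14; 7,28] (ℓ=2, even), read p_1/q_1
k=0  a_k=14  p_k/q_k = 14/1
k=1  a_k=7  p_k/q_k = 99/7
fundamental: x₁=99, y₁=7  (since 9801 − 200·49 = 1)
k=2:  x_2 = 99·99+200·7·7 = 19601,  y_2 = 99·7+7·99 = 1386
k=3:  x_3 = 99·19601+200·7·1386 = 3880899,  y_3 = 99·1386+7·19601 = 274421
k=4:  x_4 = 99·3880899+200·7·274421 = 768398401,  y_4 = 99·274421+7·3880899 = 54333972
k=5:  x_5 = 99·768398401+200·7·54333972 = 152139002499,  y_5 = 99·54333972+7·768398401 = 10757852035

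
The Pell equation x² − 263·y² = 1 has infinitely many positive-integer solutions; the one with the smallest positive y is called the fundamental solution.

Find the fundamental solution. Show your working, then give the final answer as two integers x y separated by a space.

√263 = [16; 4,1,1,1,1,15,1,1,1,1,4,32, …], period ℓ=12 (even) → k=11
i=0: a=16 ⇒ p=16, q=1
…
i=2: a=1 ⇒ p=81, q=5
i=3: a=1 ⇒ p=146, q=9
i=4: a=1 ⇒ p=227, q=14
i=5: a=1 ⇒ p=373, q=23
i=6: a=15 ⇒ p=5822, q=359
i=7: a=1 ⇒ p=6195, q=382
i=8: a=1 ⇒ p=12017, q=741
i=9: a=1 ⇒ p=18212, q=1123
i=10: a=1 ⇒ p=30229, q=1864
i=11: a=4 ⇒ p=139128, q=8579
→ (139128, 8579).  Check: 139128²=19356600384, 263·8579²=19356600383, difference 1.

139128 8579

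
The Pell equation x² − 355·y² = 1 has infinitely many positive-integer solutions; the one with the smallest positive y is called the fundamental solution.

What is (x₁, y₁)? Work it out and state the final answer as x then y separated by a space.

[18; 1,5,3,3,1,6,1,3,3,5,1,36] for √355; ℓ=12 ⇒ convergent index 11
k=0  a_k=18  p_k/q_k = 18/1
…
k=2  a_k=5  p_k/q_k = 113/6
…
k=9  a_k=3  p_k/q_k = 151391/8035
k=10  a_k=5  p_k/q_k = 803418/42641
k=11  a_k=1  p_k/q_k = 954809/50676
fundamental: x₁=954809, y₁=50676  (since 911660226481 − 355·2568056976 = 1)

954809 50676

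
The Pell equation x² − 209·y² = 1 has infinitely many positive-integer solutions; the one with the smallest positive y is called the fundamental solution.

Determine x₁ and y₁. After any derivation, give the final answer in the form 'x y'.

46551 3220

√209 = [14; 2,5,3,2,3,5,2,28, …], period ℓ=8 (even) → k=7
k=0  a_k=14  p_k/q_k = 14/1
…
k=3  a_k=3  p_k/q_k = 506/35
…
k=5  a_k=3  p_k/q_k = 4019/278
k=6  a_k=5  p_k/q_k = 21266/1471
k=7  a_k=2  p_k/q_k = 46551/3220
fundamental: x₁=46551, y₁=3220  (since 2166995601 − 209·10368400 = 1)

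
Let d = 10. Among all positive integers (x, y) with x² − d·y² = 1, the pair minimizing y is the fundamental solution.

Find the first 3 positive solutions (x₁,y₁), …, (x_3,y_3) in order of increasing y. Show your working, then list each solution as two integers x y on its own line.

√10 → a₀=3, period (6); ℓ=1 odd so k=1
step 0: (3, 1)  from 3·(1,0) + (0,1)
step 1: (19, 6)  from 6·(3,1) + (1,0)
→ (19, 6).  Check: 19²=361, 10·6²=360, difference 1.
k=2:  x_2 = 19·19+10·6·6 = 721,  y_2 = 19·6+6·19 = 228
k=3:  x_3 = 19·721+10·6·228 = 27379,  y_3 = 19·228+6·721 = 8658

19 6
721 228
27379 8658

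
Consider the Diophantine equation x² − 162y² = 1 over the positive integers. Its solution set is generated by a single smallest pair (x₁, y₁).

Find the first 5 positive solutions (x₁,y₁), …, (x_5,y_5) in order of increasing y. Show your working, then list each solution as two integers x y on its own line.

19601 1540
768398401 60371080
30122754096401 2366667076620
1180872205318713601 92778082677286160
46292552162781456490001 3637086394748304967700

√162 = [12; 1,2,1,2,12,2,1,2,1,24, …], period ℓ=10 (even) → k=9
i=0: a=12 ⇒ p=12, q=1
…
i=5: a=12 ⇒ p=1731, q=136
i=6: a=2 ⇒ p=3602, q=283
i=7: a=1 ⇒ p=5333, q=419
i=8: a=2 ⇒ p=14268, q=1121
i=9: a=1 ⇒ p=19601, q=1540
→ (19601, 1540).  Check: 19601²=384199201, 162·1540²=384199200, difference 1.
k=2:  x_2 = 19601·19601+162·1540·1540 = 768398401,  y_2 = 19601·1540+1540·19601 = 60371080
k=3:  x_3 = 19601·768398401+162·1540·60371080 = 30122754096401,  y_3 = 19601·60371080+1540·768398401 = 2366667076620
k=4:  x_4 = 19601·30122754096401+162·1540·2366667076620 = 1180872205318713601,  y_4 = 19601·2366667076620+1540·30122754096401 = 92778082677286160
k=5:  x_5 = 19601·1180872205318713601+162·1540·92778082677286160 = 46292552162781456490001,  y_5 = 19601·92778082677286160+1540·1180872205318713601 = 3637086394748304967700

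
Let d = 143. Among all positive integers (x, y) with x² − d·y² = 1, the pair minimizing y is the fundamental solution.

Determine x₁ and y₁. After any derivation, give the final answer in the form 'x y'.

12 1

d=143: √d = [11; 1,22] (ℓ=2, even), read p_1/q_1
k=0  a_k=11  p_k/q_k = 11/1
k=1  a_k=1  p_k/q_k = 12/1
→ (12, 1).  Check: 12²=144, 143·1²=143, difference 1.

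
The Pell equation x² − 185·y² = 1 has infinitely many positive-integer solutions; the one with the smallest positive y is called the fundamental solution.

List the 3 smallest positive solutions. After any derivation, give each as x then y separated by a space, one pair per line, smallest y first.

[13; 1,1,1,1,26] for √185; ℓ=5 ⇒ convergent index 9
step 0: (13, 1)  from 13·(1,0) + (0,1)
step 1: (14, 1)  from 1·(13,1) + (1,0)
…
step 4: (68, 5)  from 1·(41,3) + (27,2)
step 5: (1809, 133)  from 26·(68,5) + (41,3)
step 6: (1877, 138)  from 1·(1809,133) + (68,5)
…
step 8: (5563, 409)  from 1·(3686,271) + (1877,138)
step 9: (9249, 680)  from 1·(5563,409) + (3686,271)
→ (9249, 680).  Check: 9249²=85544001, 185·680²=85544000, difference 1.
n=2: (9249,680)∘(9249,680) = (9249·9249+185·680·680, 9249·680+680·9249) = (171088001,12578640)
n=3: (171088001,12578640)∘(9249,680) = (9249·171088001+185·680·12578640, 9249·12578640+680·171088001) = (3164785833249,232679682040)

9249 680
171088001 12578640
3164785833249 232679682040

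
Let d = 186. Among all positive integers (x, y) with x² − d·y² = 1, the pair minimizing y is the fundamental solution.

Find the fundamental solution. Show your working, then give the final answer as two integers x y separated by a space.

d=186: √d = [13; 1,1,1,3,4,3,1,1,1,26] (ℓ=10, even), read p_9/q_9
a_0=13:  p_0=13·1+0=13,  q_0=13·0+1=1
a_1=1:  p_1=1·13+1=14,  q_1=1·1+0=1
a_2=1:  p_2=1·14+13=27,  q_2=1·1+1=2
a_3=1:  p_3=1·27+14=41,  q_3=1·2+1=3
a_4=3:  p_4=3·41+27=150,  q_4=3·3+2=11
a_5=4:  p_5=4·150+41=641,  q_5=4·11+3=47
a_6=3:  p_6=3·641+150=2073,  q_6=3·47+11=152
a_7=1:  p_7=1·2073+641=2714,  q_7=1·152+47=199
a_8=1:  p_8=1·2714+2073=4787,  q_8=1·199+152=351
a_9=1:  p_9=1·4787+2714=7501,  q_9=1·351+199=550
fundamental: x₁=7501, y₁=550  (since 56265001 − 186·302500 = 1)

7501 550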